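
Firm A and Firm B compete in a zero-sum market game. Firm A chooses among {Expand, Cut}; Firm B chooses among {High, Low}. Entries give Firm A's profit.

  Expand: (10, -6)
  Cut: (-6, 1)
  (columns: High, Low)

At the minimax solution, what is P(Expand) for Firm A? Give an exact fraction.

Row minima: Expand → -6, Cut → -6; maximin = -6.
Column maxima: High → 10, Low → 1; minimax = 1.
-6 ≠ 1, so there is no saddle point; optimal play is mixed.
Let Firm A play Expand with probability p. Expected payoff against High: 10p + (-6)(1−p) = 16p − 6; against Low: (-6)p + 1(1−p) = −7p + 1.
Setting these equal: 16p − 6 = −7p + 1 ⇒ 23p = 7 ⇒ p = 7/23, and the value is (16)·(7/23) − 6 = -26/23.
For Firm B: with q = P(High), equating Expand's and Cut's payoffs gives 16q − 6 = −7q + 1 ⇒ q = 7/23.

7/23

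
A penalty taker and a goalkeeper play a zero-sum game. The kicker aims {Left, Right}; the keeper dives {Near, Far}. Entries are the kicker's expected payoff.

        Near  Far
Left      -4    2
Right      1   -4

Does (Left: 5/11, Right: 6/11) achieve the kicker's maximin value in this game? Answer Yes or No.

Against Near this mix gives (5/11)·(-4) + (6/11)·1 = -14/11.
Against Far this mix gives (5/11)·2 + (6/11)·(-4) = -14/11.
All of the keeper's active replies (Near, Far) yield -14/11, and no column does worse for the kicker. The mix makes the keeper indifferent and guarantees -14/11, so it is optimal.

Yes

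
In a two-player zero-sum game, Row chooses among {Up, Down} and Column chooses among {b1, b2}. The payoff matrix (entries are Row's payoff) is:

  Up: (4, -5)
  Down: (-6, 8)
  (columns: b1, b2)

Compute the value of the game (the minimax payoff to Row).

Row minima: Up → -5, Down → -6; maximin = -5.
Column maxima: b1 → 4, b2 → 8; minimax = 4.
-5 ≠ 4, so there is no saddle point; optimal play is mixed.
Let Row play Up with probability p. Expected payoff against b1: 4p + (-6)(1−p) = 10p − 6; against b2: (-5)p + 8(1−p) = −13p + 8.
Setting these equal: 10p − 6 = −13p + 8 ⇒ 23p = 14 ⇒ p = 14/23, and the value is (10)·(14/23) − 6 = 2/23.
For Column: with q = P(b1), equating Up's and Down's payoffs gives 9q − 5 = −14q + 8 ⇒ q = 13/23.

2/23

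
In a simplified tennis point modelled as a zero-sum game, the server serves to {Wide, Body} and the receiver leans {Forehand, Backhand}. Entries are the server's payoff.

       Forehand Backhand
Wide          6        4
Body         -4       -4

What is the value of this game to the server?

4

Row minima: Wide → 4, Body → -4; maximin = 4.
Column maxima: Forehand → 6, Backhand → 4; minimax = 4.
Since maximin = minimax = 4, there is a saddle point and the value is 4.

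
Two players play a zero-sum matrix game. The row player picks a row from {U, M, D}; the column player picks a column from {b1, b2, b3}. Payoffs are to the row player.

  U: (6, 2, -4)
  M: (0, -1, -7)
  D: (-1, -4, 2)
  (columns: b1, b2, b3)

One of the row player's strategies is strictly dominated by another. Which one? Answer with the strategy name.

U gives a strictly higher payoff than M against every column: 6 > 0, 2 > -1, -4 > -7.
So M is strictly dominated and the row player never plays it.

M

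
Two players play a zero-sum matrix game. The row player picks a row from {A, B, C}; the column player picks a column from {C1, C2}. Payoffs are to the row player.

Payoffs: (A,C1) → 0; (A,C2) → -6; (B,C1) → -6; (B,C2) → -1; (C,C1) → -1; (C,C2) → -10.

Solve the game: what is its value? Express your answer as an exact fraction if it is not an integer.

Row minima: A → -6, B → -6, C → -10; maximin = -6.
Column maxima: C1 → 0, C2 → -1; minimax = -1.
-6 ≠ -1, so there is no saddle point; optimal play is mixed.
C is strictly dominated by A, so the row player never plays it.
On the remaining 2×2 (A, B vs C1, C2):
Let the row player play A with probability p. Expected payoff against C1: 0p + (-6)(1−p) = 6p − 6; against C2: (-6)p + (-1)(1−p) = −5p − 1.
Setting these equal: 6p − 6 = −5p − 1 ⇒ 11p = 5 ⇒ p = 5/11, and the value is (6)·(5/11) − 6 = -36/11.
For the column player: with q = P(C1), equating A's and B's payoffs gives 6q − 6 = −5q − 1 ⇒ q = 5/11.

-36/11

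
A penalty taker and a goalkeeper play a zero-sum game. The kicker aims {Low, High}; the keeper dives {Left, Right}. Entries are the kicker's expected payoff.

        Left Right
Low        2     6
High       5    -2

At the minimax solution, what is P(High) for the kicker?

Row minima: Low → 2, High → -2; maximin = 2.
Column maxima: Left → 5, Right → 6; minimax = 5.
2 ≠ 5, so there is no saddle point; optimal play is mixed.
Let the kicker play Low with probability p. Expected payoff against Left: 2p + 5(1−p) = −3p + 5; against Right: 6p + (-2)(1−p) = 8p − 2.
Setting these equal: −3p + 5 = 8p − 2 ⇒ −11p = -7 ⇒ p = 7/11, and the value is (-3)·(7/11) + 5 = 34/11.
For the keeper: with q = P(Left), equating Low's and High's payoffs gives −4q + 6 = 7q − 2 ⇒ q = 8/11.

4/11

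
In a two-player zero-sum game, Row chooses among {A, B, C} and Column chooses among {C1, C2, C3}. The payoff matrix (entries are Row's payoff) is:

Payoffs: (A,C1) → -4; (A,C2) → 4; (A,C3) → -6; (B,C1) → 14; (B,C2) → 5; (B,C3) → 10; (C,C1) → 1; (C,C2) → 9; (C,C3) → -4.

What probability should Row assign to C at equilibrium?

Row minima: A → -6, B → 5, C → -4; maximin = 5.
Column maxima: C1 → 14, C2 → 9, C3 → 10; minimax = 9.
5 ≠ 9, so there is no saddle point; optimal play is mixed.
A is strictly dominated by B, so Row never plays it.
C1 is strictly dominated by C3 (it gives Row strictly more in every row), so Column never plays it.
On the remaining 2×2 (B, C vs C2, C3):
Let Row play B with probability p. Expected payoff against C2: 5p + 9(1−p) = −4p + 9; against C3: 10p + (-4)(1−p) = 14p − 4.
Setting these equal: −4p + 9 = 14p − 4 ⇒ −18p = -13 ⇒ p = 13/18, and the value is (-4)·(13/18) + 9 = 55/9.
For Column: with q = P(C2), equating B's and C's payoffs gives −5q + 10 = 13q − 4 ⇒ q = 7/9.

5/18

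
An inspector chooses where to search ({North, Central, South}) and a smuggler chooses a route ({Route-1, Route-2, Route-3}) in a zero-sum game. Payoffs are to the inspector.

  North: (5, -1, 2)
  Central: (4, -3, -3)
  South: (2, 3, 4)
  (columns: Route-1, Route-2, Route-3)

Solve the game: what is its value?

17/7

Row minima: North → -1, Central → -3, South → 2; maximin = 2.
Column maxima: Route-1 → 5, Route-2 → 3, Route-3 → 4; minimax = 3.
2 ≠ 3, so there is no saddle point; optimal play is mixed.
Central is strictly dominated by North, so the inspector never plays it.
With Central eliminated, Route-3 is strictly dominated by Route-2 (it gives the inspector strictly more in every remaining row), so the smuggler never plays it.
On the remaining 2×2 (North, South vs Route-1, Route-2):
Let the inspector play North with probability p. Expected payoff against Route-1: 5p + 2(1−p) = 3p + 2; against Route-2: (-1)p + 3(1−p) = −4p + 3.
Setting these equal: 3p + 2 = −4p + 3 ⇒ 7p = 1 ⇒ p = 1/7, and the value is (3)·(1/7) + 2 = 17/7.
For the smuggler: with q = P(Route-1), equating North's and South's payoffs gives 6q − 1 = −q + 3 ⇒ q = 4/7.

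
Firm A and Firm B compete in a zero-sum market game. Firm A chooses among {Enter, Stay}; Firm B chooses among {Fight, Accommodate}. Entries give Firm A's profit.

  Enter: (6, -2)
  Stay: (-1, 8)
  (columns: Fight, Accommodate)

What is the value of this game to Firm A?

Row minima: Enter → -2, Stay → -1; maximin = -1.
Column maxima: Fight → 6, Accommodate → 8; minimax = 6.
-1 ≠ 6, so there is no saddle point; optimal play is mixed.
Let Firm A play Enter with probability p. Expected payoff against Fight: 6p + (-1)(1−p) = 7p − 1; against Accommodate: (-2)p + 8(1−p) = −10p + 8.
Setting these equal: 7p − 1 = −10p + 8 ⇒ 17p = 9 ⇒ p = 9/17, and the value is (7)·(9/17) − 1 = 46/17.
For Firm B: with q = P(Fight), equating Enter's and Stay's payoffs gives 8q − 2 = −9q + 8 ⇒ q = 10/17.

46/17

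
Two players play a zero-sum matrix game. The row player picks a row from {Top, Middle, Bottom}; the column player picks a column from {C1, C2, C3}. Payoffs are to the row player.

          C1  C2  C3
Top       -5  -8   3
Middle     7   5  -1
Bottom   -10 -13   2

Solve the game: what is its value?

7/17

Row minima: Top → -8, Middle → -1, Bottom → -13; maximin = -1.
Column maxima: C1 → 7, C2 → 5, C3 → 3; minimax = 3.
-1 ≠ 3, so there is no saddle point; optimal play is mixed.
Bottom is strictly dominated by Top, so the row player never plays it.
C1 is strictly dominated by C2 (it gives the row player strictly more in every row), so the column player never plays it.
On the remaining 2×2 (Top, Middle vs C2, C3):
Let the row player play Top with probability p. Expected payoff against C2: (-8)p + 5(1−p) = −13p + 5; against C3: 3p + (-1)(1−p) = 4p − 1.
Setting these equal: −13p + 5 = 4p − 1 ⇒ −17p = -6 ⇒ p = 6/17, and the value is (-13)·(6/17) + 5 = 7/17.
For the column player: with q = P(C2), equating Top's and Middle's payoffs gives −11q + 3 = 6q − 1 ⇒ q = 4/17.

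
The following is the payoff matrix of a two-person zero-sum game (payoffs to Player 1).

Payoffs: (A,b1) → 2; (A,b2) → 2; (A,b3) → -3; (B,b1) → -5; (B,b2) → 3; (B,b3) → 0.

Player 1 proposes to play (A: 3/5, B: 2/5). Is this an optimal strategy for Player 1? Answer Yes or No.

No

Against b1 this mix gives (3/5)·2 + (2/5)·(-5) = -4/5.
Against b2 this mix gives (3/5)·2 + (2/5)·3 = 12/5.
Against b3 this mix gives (3/5)·(-3) + (2/5)·0 = -9/5.
Player 2 will play b3, holding Player 1 to -9/5. Shifting weight toward the row that does better against b3 would raise this floor (the equalizing mix achieves -3/2 against both b3 and b1), so the proposed strategy is not optimal.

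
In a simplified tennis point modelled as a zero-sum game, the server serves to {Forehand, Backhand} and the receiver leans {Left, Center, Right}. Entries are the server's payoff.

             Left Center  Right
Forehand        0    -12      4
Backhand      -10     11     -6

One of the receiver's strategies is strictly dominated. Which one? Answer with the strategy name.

Left holds the server's payoff strictly below Right in every row: 0 < 4, -10 < -6.
So Right is strictly dominated for the receiver.

Right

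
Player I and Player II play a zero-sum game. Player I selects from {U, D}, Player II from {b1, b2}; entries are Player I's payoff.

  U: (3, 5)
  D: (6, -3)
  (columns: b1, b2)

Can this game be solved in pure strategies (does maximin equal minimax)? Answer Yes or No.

Row minima: U → 3, D → -3; maximin = 3.
Column maxima: b1 → 6, b2 → 5; minimax = 5.
3 ≠ 5, so no pure-strategy equilibrium exists.

No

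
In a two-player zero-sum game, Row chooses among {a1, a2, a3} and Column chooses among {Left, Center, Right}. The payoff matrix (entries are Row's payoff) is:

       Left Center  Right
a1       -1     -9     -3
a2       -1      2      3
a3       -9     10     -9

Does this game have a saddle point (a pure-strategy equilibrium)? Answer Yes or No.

Row minima: a1 → -9, a2 → -1, a3 → -9; maximin = -1.
Column maxima: Left → -1, Center → 10, Right → 3; minimax = -1.
maximin = minimax = -1, so a saddle point exists.

Yes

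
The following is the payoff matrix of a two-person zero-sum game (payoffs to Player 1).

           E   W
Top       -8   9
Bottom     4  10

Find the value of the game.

Row minima: Top → -8, Bottom → 4; maximin = 4.
Column maxima: E → 4, W → 10; minimax = 4.
Since maximin = minimax = 4, there is a saddle point and the value is 4.

4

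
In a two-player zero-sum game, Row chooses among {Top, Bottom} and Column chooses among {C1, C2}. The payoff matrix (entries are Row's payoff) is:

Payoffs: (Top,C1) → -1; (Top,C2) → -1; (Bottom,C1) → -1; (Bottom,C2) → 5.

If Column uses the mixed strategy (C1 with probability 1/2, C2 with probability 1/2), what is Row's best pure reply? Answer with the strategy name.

Expected payoff of Top: (1/2)·(-1) + (1/2)·(-1) = -1.
Expected payoff of Bottom: (1/2)·(-1) + (1/2)·5 = 2.
The largest is 2, so Row's best response is Bottom.

Bottom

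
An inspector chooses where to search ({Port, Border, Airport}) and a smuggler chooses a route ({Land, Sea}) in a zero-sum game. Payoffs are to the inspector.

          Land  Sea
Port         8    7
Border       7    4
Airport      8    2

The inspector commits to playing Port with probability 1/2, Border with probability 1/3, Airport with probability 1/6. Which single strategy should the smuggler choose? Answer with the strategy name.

Sea

If the smuggler plays Land, the inspector's expected payoff is (1/2)·8 + (1/3)·7 + (1/6)·8 = 23/3.
If the smuggler plays Sea, the inspector's expected payoff is (1/2)·7 + (1/3)·4 + (1/6)·2 = 31/6.
The smuggler minimizes the inspector's payoff; the smallest is 31/6, so the best response is Sea.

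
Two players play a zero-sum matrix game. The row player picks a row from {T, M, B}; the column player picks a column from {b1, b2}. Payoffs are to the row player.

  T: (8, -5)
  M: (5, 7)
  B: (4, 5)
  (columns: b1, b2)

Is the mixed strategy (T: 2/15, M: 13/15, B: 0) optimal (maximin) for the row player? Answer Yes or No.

Yes

Against b1 this mix gives (2/15)·8 + (13/15)·5 = 27/5.
Against b2 this mix gives (2/15)·(-5) + (13/15)·7 = 27/5.
All of the column player's active replies (b1, b2) yield 27/5, and no column does worse for the row player. The mix makes the column player indifferent and guarantees 27/5, so it is optimal.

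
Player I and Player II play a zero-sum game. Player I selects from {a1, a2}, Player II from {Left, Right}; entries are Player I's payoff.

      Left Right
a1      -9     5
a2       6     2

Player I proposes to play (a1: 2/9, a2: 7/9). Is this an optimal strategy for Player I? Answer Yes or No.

Against Left this mix gives (2/9)·(-9) + (7/9)·6 = 8/3.
Against Right this mix gives (2/9)·5 + (7/9)·2 = 8/3.
All of Player II's active replies (Left, Right) yield 8/3, and no column does worse for Player I. The mix makes Player II indifferent and guarantees 8/3, so it is optimal.

Yes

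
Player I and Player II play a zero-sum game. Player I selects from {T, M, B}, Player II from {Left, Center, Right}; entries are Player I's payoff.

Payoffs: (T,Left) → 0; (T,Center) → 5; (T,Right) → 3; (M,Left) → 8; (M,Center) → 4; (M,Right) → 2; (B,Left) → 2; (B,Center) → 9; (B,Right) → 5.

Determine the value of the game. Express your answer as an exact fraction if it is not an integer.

4

Row minima: T → 0, M → 2, B → 2; maximin = 2.
Column maxima: Left → 8, Center → 9, Right → 5; minimax = 5.
2 ≠ 5, so there is no saddle point; optimal play is mixed.
T is strictly dominated by B, so Player I never plays it.
Center is strictly dominated by Right (it gives Player I strictly more in every row), so Player II never plays it.
On the remaining 2×2 (M, B vs Left, Right):
Let Player I play M with probability p. Expected payoff against Left: 8p + 2(1−p) = 6p + 2; against Right: 2p + 5(1−p) = −3p + 5.
Setting these equal: 6p + 2 = −3p + 5 ⇒ 9p = 3 ⇒ p = 1/3, and the value is (6)·(1/3) + 2 = 4.
For Player II: with q = P(Left), equating M's and B's payoffs gives 6q + 2 = −3q + 5 ⇒ q = 1/3.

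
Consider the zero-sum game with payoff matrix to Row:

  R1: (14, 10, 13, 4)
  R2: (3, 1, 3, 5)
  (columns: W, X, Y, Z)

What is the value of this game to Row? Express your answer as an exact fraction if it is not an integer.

23/5

Row minima: R1 → 4, R2 → 1; maximin = 4.
Column maxima: W → 14, X → 10, Y → 13, Z → 5; minimax = 5.
4 ≠ 5, so there is no saddle point; optimal play is mixed.
W is strictly dominated by X (it gives Row strictly more in every row), so Column never plays it.
Y is strictly dominated by X (it gives Row strictly more in every row), so Column never plays it.
On the remaining 2×2 (R1, R2 vs X, Z):
Let Row play R1 with probability p. Expected payoff against X: 10p + 1(1−p) = 9p + 1; against Z: 4p + 5(1−p) = −p + 5.
Setting these equal: 9p + 1 = −p + 5 ⇒ 10p = 4 ⇒ p = 2/5, and the value is (9)·(2/5) + 1 = 23/5.
For Column: with q = P(X), equating R1's and R2's payoffs gives 6q + 4 = −4q + 5 ⇒ q = 1/10.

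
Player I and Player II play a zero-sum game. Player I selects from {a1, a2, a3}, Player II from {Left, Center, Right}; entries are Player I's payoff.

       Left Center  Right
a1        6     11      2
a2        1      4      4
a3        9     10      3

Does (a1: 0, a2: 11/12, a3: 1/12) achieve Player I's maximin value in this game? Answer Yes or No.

Against Left this mix gives (11/12)·1 + (1/12)·9 = 5/3.
Against Center this mix gives (11/12)·4 + (1/12)·10 = 9/2.
Against Right this mix gives (11/12)·4 + (1/12)·3 = 47/12.
Player II will play Left, holding Player I to 5/3. Shifting weight toward the row that does better against Left would raise this floor (the equalizing mix achieves 11/3 against both Left and Right), so the proposed strategy is not optimal.

No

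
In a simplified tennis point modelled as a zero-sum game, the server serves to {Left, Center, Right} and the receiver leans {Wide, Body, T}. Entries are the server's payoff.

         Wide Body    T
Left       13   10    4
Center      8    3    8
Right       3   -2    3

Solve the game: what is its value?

Row minima: Left → 4, Center → 3, Right → -2; maximin = 4.
Column maxima: Wide → 13, Body → 10, T → 8; minimax = 8.
4 ≠ 8, so there is no saddle point; optimal play is mixed.
Right is strictly dominated by Left, so the server never plays it.
Wide is strictly dominated by Body (it gives the server strictly more in every row), so the receiver never plays it.
On the remaining 2×2 (Left, Center vs Body, T):
Let the server play Left with probability p. Expected payoff against Body: 10p + 3(1−p) = 7p + 3; against T: 4p + 8(1−p) = −4p + 8.
Setting these equal: 7p + 3 = −4p + 8 ⇒ 11p = 5 ⇒ p = 5/11, and the value is (7)·(5/11) + 3 = 68/11.
For the receiver: with q = P(Body), equating Left's and Center's payoffs gives 6q + 4 = −5q + 8 ⇒ q = 4/11.

68/11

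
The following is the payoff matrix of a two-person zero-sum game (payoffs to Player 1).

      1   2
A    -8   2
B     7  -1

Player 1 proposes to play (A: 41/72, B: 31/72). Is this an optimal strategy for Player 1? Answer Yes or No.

Against 1 this mix gives (41/72)·(-8) + (31/72)·7 = -37/24.
Against 2 this mix gives (41/72)·2 + (31/72)·(-1) = 17/24.
Player 2 will play 1, holding Player 1 to -37/24. Shifting weight toward the row that does better against 1 would raise this floor (the equalizing mix achieves 1/3 against both 1 and 2), so the proposed strategy is not optimal.

No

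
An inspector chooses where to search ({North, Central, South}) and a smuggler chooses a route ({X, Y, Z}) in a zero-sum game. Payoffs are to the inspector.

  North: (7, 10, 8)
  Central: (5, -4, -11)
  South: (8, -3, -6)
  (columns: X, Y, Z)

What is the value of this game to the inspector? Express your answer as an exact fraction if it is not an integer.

106/15

Row minima: North → 7, Central → -11, South → -6; maximin = 7.
Column maxima: X → 8, Y → 10, Z → 8; minimax = 8.
7 ≠ 8, so there is no saddle point; optimal play is mixed.
Central is strictly dominated by North, so the inspector never plays it.
Y is strictly dominated by Z (it gives the inspector strictly more in every row), so the smuggler never plays it.
On the remaining 2×2 (North, South vs X, Z):
Let the inspector play North with probability p. Expected payoff against X: 7p + 8(1−p) = −p + 8; against Z: 8p + (-6)(1−p) = 14p − 6.
Setting these equal: −p + 8 = 14p − 6 ⇒ −15p = -14 ⇒ p = 14/15, and the value is (-1)·(14/15) + 8 = 106/15.
For the smuggler: with q = P(X), equating North's and South's payoffs gives −q + 8 = 14q − 6 ⇒ q = 14/15.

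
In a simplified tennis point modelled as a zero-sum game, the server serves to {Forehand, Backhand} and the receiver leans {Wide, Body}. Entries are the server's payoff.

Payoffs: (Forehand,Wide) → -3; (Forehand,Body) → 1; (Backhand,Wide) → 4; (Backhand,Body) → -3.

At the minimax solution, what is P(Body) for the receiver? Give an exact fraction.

7/11

Row minima: Forehand → -3, Backhand → -3; maximin = -3.
Column maxima: Wide → 4, Body → 1; minimax = 1.
-3 ≠ 1, so there is no saddle point; optimal play is mixed.
Let the server play Forehand with probability p. Expected payoff against Wide: (-3)p + 4(1−p) = −7p + 4; against Body: 1p + (-3)(1−p) = 4p − 3.
Setting these equal: −7p + 4 = 4p − 3 ⇒ −11p = -7 ⇒ p = 7/11, and the value is (-7)·(7/11) + 4 = -5/11.
For the receiver: with q = P(Wide), equating Forehand's and Backhand's payoffs gives −4q + 1 = 7q − 3 ⇒ q = 4/11.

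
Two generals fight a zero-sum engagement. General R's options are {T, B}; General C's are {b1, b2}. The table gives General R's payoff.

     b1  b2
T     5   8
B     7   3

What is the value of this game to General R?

41/7

Row minima: T → 5, B → 3; maximin = 5.
Column maxima: b1 → 7, b2 → 8; minimax = 7.
5 ≠ 7, so there is no saddle point; optimal play is mixed.
Let General R play T with probability p. Expected payoff against b1: 5p + 7(1−p) = −2p + 7; against b2: 8p + 3(1−p) = 5p + 3.
Setting these equal: −2p + 7 = 5p + 3 ⇒ −7p = -4 ⇒ p = 4/7, and the value is (-2)·(4/7) + 7 = 41/7.
For General C: with q = P(b1), equating T's and B's payoffs gives −3q + 8 = 4q + 3 ⇒ q = 5/7.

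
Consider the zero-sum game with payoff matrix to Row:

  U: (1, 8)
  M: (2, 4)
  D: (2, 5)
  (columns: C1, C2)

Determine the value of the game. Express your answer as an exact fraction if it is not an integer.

2

Row minima: U → 1, M → 2, D → 2; maximin = 2.
Column maxima: C1 → 2, C2 → 8; minimax = 2.
Since maximin = minimax = 2, there is a saddle point and the value is 2.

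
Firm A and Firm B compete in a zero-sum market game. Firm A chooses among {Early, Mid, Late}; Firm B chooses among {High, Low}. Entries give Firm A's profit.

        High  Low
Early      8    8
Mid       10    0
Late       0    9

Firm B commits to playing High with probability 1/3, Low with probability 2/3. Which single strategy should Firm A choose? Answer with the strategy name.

Expected payoff of Early: (1/3)·8 + (2/3)·8 = 8.
Expected payoff of Mid: (1/3)·10 + (2/3)·0 = 10/3.
Expected payoff of Late: (1/3)·0 + (2/3)·9 = 6.
The largest is 8, so Firm A's best response is Early.

Early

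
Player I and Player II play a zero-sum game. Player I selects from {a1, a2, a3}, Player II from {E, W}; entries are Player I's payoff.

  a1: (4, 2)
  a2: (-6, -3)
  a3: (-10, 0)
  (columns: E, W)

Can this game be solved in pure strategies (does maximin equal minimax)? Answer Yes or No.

Yes

Row minima: a1 → 2, a2 → -6, a3 → -10; maximin = 2.
Column maxima: E → 4, W → 2; minimax = 2.
maximin = minimax = 2, so a saddle point exists.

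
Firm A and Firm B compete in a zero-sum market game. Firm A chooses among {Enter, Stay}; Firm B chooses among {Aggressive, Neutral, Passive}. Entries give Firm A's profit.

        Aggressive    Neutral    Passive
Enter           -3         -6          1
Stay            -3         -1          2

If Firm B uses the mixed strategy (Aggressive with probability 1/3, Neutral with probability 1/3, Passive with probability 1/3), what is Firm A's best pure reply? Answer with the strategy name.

Expected payoff of Enter: (1/3)·(-3) + (1/3)·(-6) + (1/3)·1 = -8/3.
Expected payoff of Stay: (1/3)·(-3) + (1/3)·(-1) + (1/3)·2 = -2/3.
The largest is -2/3, so Firm A's best response is Stay.

Stay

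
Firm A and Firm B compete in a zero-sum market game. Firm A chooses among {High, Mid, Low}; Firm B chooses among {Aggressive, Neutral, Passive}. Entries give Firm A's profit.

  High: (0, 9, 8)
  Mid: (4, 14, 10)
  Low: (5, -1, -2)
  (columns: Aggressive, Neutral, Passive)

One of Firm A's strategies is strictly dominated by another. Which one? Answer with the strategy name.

Mid gives a strictly higher payoff than High against every column: 4 > 0, 14 > 9, 10 > 8.
So High is strictly dominated and Firm A never plays it.

High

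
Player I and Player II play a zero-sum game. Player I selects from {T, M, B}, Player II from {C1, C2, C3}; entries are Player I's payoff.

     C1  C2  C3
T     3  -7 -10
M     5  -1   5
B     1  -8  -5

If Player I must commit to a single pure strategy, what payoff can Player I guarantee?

-1

Row minima: T → -10, M → -1, B → -8.
The best of these is -1.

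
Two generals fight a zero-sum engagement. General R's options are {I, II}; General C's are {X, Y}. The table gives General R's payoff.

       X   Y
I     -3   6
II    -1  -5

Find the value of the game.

Row minima: I → -3, II → -5; maximin = -3.
Column maxima: X → -1, Y → 6; minimax = -1.
-3 ≠ -1, so there is no saddle point; optimal play is mixed.
Let General R play I with probability p. Expected payoff against X: (-3)p + (-1)(1−p) = −2p − 1; against Y: 6p + (-5)(1−p) = 11p − 5.
Setting these equal: −2p − 1 = 11p − 5 ⇒ −13p = -4 ⇒ p = 4/13, and the value is (-2)·(4/13) − 1 = -21/13.
For General C: with q = P(X), equating I's and II's payoffs gives −9q + 6 = 4q − 5 ⇒ q = 11/13.

-21/13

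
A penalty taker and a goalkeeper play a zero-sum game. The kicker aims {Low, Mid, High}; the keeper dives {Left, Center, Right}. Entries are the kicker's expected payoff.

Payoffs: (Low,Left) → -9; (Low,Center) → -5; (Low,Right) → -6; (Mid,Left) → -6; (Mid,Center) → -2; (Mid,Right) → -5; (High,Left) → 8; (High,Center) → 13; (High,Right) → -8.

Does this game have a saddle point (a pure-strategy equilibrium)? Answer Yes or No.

Row minima: Low → -9, Mid → -6, High → -8; maximin = -6.
Column maxima: Left → 8, Center → 13, Right → -5; minimax = -5.
-6 ≠ -5, so no pure-strategy equilibrium exists.

No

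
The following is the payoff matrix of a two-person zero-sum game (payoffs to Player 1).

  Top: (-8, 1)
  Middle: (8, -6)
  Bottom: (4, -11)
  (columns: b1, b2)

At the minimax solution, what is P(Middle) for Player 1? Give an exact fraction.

9/23

Row minima: Top → -8, Middle → -6, Bottom → -11; maximin = -6.
Column maxima: b1 → 8, b2 → 1; minimax = 1.
-6 ≠ 1, so there is no saddle point; optimal play is mixed.
Bottom is strictly dominated by Middle, so Player 1 never plays it.
On the remaining 2×2 (Top, Middle vs b1, b2):
Let Player 1 play Top with probability p. Expected payoff against b1: (-8)p + 8(1−p) = −16p + 8; against b2: 1p + (-6)(1−p) = 7p − 6.
Setting these equal: −16p + 8 = 7p − 6 ⇒ −23p = -14 ⇒ p = 14/23, and the value is (-16)·(14/23) + 8 = -40/23.
For Player 2: with q = P(b1), equating Top's and Middle's payoffs gives −9q + 1 = 14q − 6 ⇒ q = 7/23.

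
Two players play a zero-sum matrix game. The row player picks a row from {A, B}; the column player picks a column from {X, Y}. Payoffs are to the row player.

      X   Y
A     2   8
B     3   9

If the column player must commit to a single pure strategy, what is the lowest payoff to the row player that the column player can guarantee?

3

Column maxima: X → 3, Y → 9.
The smallest of these is 3.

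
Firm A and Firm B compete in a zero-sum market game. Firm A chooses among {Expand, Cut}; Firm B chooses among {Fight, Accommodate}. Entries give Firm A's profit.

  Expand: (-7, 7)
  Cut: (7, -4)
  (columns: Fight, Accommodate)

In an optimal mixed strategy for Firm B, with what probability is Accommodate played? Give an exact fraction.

14/25

Row minima: Expand → -7, Cut → -4; maximin = -4.
Column maxima: Fight → 7, Accommodate → 7; minimax = 7.
-4 ≠ 7, so there is no saddle point; optimal play is mixed.
Let Firm A play Expand with probability p. Expected payoff against Fight: (-7)p + 7(1−p) = −14p + 7; against Accommodate: 7p + (-4)(1−p) = 11p − 4.
Setting these equal: −14p + 7 = 11p − 4 ⇒ −25p = -11 ⇒ p = 11/25, and the value is (-14)·(11/25) + 7 = 21/25.
For Firm B: with q = P(Fight), equating Expand's and Cut's payoffs gives −14q + 7 = 11q − 4 ⇒ q = 11/25.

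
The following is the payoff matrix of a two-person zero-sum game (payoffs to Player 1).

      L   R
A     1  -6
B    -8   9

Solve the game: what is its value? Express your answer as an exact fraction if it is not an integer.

Row minima: A → -6, B → -8; maximin = -6.
Column maxima: L → 1, R → 9; minimax = 1.
-6 ≠ 1, so there is no saddle point; optimal play is mixed.
Let Player 1 play A with probability p. Expected payoff against L: 1p + (-8)(1−p) = 9p − 8; against R: (-6)p + 9(1−p) = −15p + 9.
Setting these equal: 9p − 8 = −15p + 9 ⇒ 24p = 17 ⇒ p = 17/24, and the value is (9)·(17/24) − 8 = -13/8.
For Player 2: with q = P(L), equating A's and B's payoffs gives 7q − 6 = −17q + 9 ⇒ q = 5/8.

-13/8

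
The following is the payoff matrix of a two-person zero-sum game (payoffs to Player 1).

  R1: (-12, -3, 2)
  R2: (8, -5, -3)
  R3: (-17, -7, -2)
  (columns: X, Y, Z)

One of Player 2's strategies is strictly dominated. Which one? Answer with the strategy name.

Z

Y holds Player 1's payoff strictly below Z in every row: -3 < 2, -5 < -3, -7 < -2.
So Z is strictly dominated for Player 2.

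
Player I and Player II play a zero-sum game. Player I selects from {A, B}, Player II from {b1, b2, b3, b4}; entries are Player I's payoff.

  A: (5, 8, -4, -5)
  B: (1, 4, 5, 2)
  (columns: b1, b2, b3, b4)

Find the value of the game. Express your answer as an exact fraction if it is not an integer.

15/11

Row minima: A → -5, B → 1; maximin = 1.
Column maxima: b1 → 5, b2 → 8, b3 → 5, b4 → 2; minimax = 2.
1 ≠ 2, so there is no saddle point; optimal play is mixed.
b2 is strictly dominated by b1 (it gives Player I strictly more in every row), so Player II never plays it.
b3 is strictly dominated by b4 (it gives Player I strictly more in every row), so Player II never plays it.
On the remaining 2×2 (A, B vs b1, b4):
Let Player I play A with probability p. Expected payoff against b1: 5p + 1(1−p) = 4p + 1; against b4: (-5)p + 2(1−p) = −7p + 2.
Setting these equal: 4p + 1 = −7p + 2 ⇒ 11p = 1 ⇒ p = 1/11, and the value is (4)·(1/11) + 1 = 15/11.
For Player II: with q = P(b1), equating A's and B's payoffs gives 10q − 5 = −q + 2 ⇒ q = 7/11.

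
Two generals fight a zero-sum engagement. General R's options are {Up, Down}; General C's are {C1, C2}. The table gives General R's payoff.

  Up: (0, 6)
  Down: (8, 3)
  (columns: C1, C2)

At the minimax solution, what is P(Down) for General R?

Row minima: Up → 0, Down → 3; maximin = 3.
Column maxima: C1 → 8, C2 → 6; minimax = 6.
3 ≠ 6, so there is no saddle point; optimal play is mixed.
Let General R play Up with probability p. Expected payoff against C1: 0p + 8(1−p) = −8p + 8; against C2: 6p + 3(1−p) = 3p + 3.
Setting these equal: −8p + 8 = 3p + 3 ⇒ −11p = -5 ⇒ p = 5/11, and the value is (-8)·(5/11) + 8 = 48/11.
For General C: with q = P(C1), equating Up's and Down's payoffs gives −6q + 6 = 5q + 3 ⇒ q = 3/11.

6/11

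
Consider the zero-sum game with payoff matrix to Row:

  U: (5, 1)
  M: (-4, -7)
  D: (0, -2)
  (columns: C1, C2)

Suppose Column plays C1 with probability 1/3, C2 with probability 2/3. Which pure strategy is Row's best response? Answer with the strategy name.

Expected payoff of U: (1/3)·5 + (2/3)·1 = 7/3.
Expected payoff of M: (1/3)·(-4) + (2/3)·(-7) = -6.
Expected payoff of D: (1/3)·0 + (2/3)·(-2) = -4/3.
The largest is 7/3, so Row's best response is U.

U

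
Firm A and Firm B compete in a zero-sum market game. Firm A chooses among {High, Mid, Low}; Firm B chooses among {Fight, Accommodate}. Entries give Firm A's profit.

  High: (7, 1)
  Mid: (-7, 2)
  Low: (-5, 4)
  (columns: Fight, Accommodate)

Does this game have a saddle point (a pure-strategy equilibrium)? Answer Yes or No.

Row minima: High → 1, Mid → -7, Low → -5; maximin = 1.
Column maxima: Fight → 7, Accommodate → 4; minimax = 4.
1 ≠ 4, so no pure-strategy equilibrium exists.

No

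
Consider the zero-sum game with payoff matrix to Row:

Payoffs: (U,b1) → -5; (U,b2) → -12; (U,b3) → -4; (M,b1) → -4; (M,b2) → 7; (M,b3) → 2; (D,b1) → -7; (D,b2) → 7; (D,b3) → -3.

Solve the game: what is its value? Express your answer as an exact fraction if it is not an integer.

Row minima: U → -12, M → -4, D → -7; maximin = -4.
Column maxima: b1 → -4, b2 → 7, b3 → 2; minimax = -4.
Since maximin = minimax = -4, there is a saddle point and the value is -4.

-4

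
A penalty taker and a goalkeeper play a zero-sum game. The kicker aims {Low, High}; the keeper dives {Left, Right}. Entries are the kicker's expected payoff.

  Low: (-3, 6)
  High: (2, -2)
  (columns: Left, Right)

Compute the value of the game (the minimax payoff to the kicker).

Row minima: Low → -3, High → -2; maximin = -2.
Column maxima: Left → 2, Right → 6; minimax = 2.
-2 ≠ 2, so there is no saddle point; optimal play is mixed.
Let the kicker play Low with probability p. Expected payoff against Left: (-3)p + 2(1−p) = −5p + 2; against Right: 6p + (-2)(1−p) = 8p − 2.
Setting these equal: −5p + 2 = 8p − 2 ⇒ −13p = -4 ⇒ p = 4/13, and the value is (-5)·(4/13) + 2 = 6/13.
For the keeper: with q = P(Left), equating Low's and High's payoffs gives −9q + 6 = 4q − 2 ⇒ q = 8/13.

6/13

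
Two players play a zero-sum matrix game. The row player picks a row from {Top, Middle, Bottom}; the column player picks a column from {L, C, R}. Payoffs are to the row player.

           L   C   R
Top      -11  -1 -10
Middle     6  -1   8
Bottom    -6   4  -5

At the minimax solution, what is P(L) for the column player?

Row minima: Top → -11, Middle → -1, Bottom → -6; maximin = -1.
Column maxima: L → 6, C → 4, R → 8; minimax = 4.
-1 ≠ 4, so there is no saddle point; optimal play is mixed.
Top is strictly dominated by Bottom, so the row player never plays it.
R is strictly dominated by L (it gives the row player strictly more in every row), so the column player never plays it.
On the remaining 2×2 (Middle, Bottom vs L, C):
Let the row player play Middle with probability p. Expected payoff against L: 6p + (-6)(1−p) = 12p − 6; against C: (-1)p + 4(1−p) = −5p + 4.
Setting these equal: 12p − 6 = −5p + 4 ⇒ 17p = 10 ⇒ p = 10/17, and the value is (12)·(10/17) − 6 = 18/17.
For the column player: with q = P(L), equating Middle's and Bottom's payoffs gives 7q − 1 = −10q + 4 ⇒ q = 5/17.

5/17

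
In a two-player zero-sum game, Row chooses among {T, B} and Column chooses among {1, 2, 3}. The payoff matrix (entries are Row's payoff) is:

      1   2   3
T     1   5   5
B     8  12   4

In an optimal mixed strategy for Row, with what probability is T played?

Row minima: T → 1, B → 4; maximin = 4.
Column maxima: 1 → 8, 2 → 12, 3 → 5; minimax = 5.
4 ≠ 5, so there is no saddle point; optimal play is mixed.
2 is strictly dominated by 1 (it gives Row strictly more in every row), so Column never plays it.
On the remaining 2×2 (T, B vs 1, 3):
Let Row play T with probability p. Expected payoff against 1: 1p + 8(1−p) = −7p + 8; against 3: 5p + 4(1−p) = p + 4.
Setting these equal: −7p + 8 = p + 4 ⇒ −8p = -4 ⇒ p = 1/2, and the value is (-7)·(1/2) + 8 = 9/2.
For Column: with q = P(1), equating T's and B's payoffs gives −4q + 5 = 4q + 4 ⇒ q = 1/8.

1/2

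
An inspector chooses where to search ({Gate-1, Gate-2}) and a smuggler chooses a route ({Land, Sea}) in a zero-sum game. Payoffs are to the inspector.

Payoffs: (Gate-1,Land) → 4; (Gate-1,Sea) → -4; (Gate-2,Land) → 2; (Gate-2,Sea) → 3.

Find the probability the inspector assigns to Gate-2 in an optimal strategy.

8/9

Row minima: Gate-1 → -4, Gate-2 → 2; maximin = 2.
Column maxima: Land → 4, Sea → 3; minimax = 3.
2 ≠ 3, so there is no saddle point; optimal play is mixed.
Let the inspector play Gate-1 with probability p. Expected payoff against Land: 4p + 2(1−p) = 2p + 2; against Sea: (-4)p + 3(1−p) = −7p + 3.
Setting these equal: 2p + 2 = −7p + 3 ⇒ 9p = 1 ⇒ p = 1/9, and the value is (2)·(1/9) + 2 = 20/9.
For the smuggler: with q = P(Land), equating Gate-1's and Gate-2's payoffs gives 8q − 4 = −q + 3 ⇒ q = 7/9.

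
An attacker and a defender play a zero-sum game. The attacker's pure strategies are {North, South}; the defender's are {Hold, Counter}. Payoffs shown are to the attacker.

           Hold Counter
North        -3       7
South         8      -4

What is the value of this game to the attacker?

Row minima: North → -3, South → -4; maximin = -3.
Column maxima: Hold → 8, Counter → 7; minimax = 7.
-3 ≠ 7, so there is no saddle point; optimal play is mixed.
Let the attacker play North with probability p. Expected payoff against Hold: (-3)p + 8(1−p) = −11p + 8; against Counter: 7p + (-4)(1−p) = 11p − 4.
Setting these equal: −11p + 8 = 11p − 4 ⇒ −22p = -12 ⇒ p = 6/11, and the value is (-11)·(6/11) + 8 = 2.
For the defender: with q = P(Hold), equating North's and South's payoffs gives −10q + 7 = 12q − 4 ⇒ q = 1/2.

2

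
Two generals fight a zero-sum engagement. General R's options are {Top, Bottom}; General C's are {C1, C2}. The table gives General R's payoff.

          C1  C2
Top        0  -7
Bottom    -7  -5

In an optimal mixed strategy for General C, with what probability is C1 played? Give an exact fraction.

2/9

Row minima: Top → -7, Bottom → -7; maximin = -7.
Column maxima: C1 → 0, C2 → -5; minimax = -5.
-7 ≠ -5, so there is no saddle point; optimal play is mixed.
Let General R play Top with probability p. Expected payoff against C1: 0p + (-7)(1−p) = 7p − 7; against C2: (-7)p + (-5)(1−p) = −2p − 5.
Setting these equal: 7p − 7 = −2p − 5 ⇒ 9p = 2 ⇒ p = 2/9, and the value is (7)·(2/9) − 7 = -49/9.
For General C: with q = P(C1), equating Top's and Bottom's payoffs gives 7q − 7 = −2q − 5 ⇒ q = 2/9.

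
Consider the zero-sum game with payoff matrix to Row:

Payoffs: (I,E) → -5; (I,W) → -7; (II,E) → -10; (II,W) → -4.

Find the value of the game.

-25/4

Row minima: I → -7, II → -10; maximin = -7.
Column maxima: E → -5, W → -4; minimax = -5.
-7 ≠ -5, so there is no saddle point; optimal play is mixed.
Let Row play I with probability p. Expected payoff against E: (-5)p + (-10)(1−p) = 5p − 10; against W: (-7)p + (-4)(1−p) = −3p − 4.
Setting these equal: 5p − 10 = −3p − 4 ⇒ 8p = 6 ⇒ p = 3/4, and the value is (5)·(3/4) − 10 = -25/4.
For Column: with q = P(E), equating I's and II's payoffs gives 2q − 7 = −6q − 4 ⇒ q = 3/8.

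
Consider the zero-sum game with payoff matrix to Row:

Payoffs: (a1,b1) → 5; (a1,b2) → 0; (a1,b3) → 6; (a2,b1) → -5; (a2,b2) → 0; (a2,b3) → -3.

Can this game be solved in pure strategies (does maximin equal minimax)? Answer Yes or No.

Yes

Row minima: a1 → 0, a2 → -5; maximin = 0.
Column maxima: b1 → 5, b2 → 0, b3 → 6; minimax = 0.
maximin = minimax = 0, so a saddle point exists.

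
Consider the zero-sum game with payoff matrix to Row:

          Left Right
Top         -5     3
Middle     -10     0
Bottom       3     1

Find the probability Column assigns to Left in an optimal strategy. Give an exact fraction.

Row minima: Top → -5, Middle → -10, Bottom → 1; maximin = 1.
Column maxima: Left → 3, Right → 3; minimax = 3.
1 ≠ 3, so there is no saddle point; optimal play is mixed.
Middle is strictly dominated by Top, so Row never plays it.
On the remaining 2×2 (Top, Bottom vs Left, Right):
Let Row play Top with probability p. Expected payoff against Left: (-5)p + 3(1−p) = −8p + 3; against Right: 3p + 1(1−p) = 2p + 1.
Setting these equal: −8p + 3 = 2p + 1 ⇒ −10p = -2 ⇒ p = 1/5, and the value is (-8)·(1/5) + 3 = 7/5.
For Column: with q = P(Left), equating Top's and Bottom's payoffs gives −8q + 3 = 2q + 1 ⇒ q = 1/5.

1/5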